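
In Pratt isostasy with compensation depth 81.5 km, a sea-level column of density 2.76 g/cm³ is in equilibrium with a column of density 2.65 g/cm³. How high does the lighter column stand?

ρ_ref D = ρ (D + h) → h = D (ρ_ref − ρ)/ρ.
h = 81.5 km × (2.76 − 2.65)/2.65 = 3.38 km.

3.38 km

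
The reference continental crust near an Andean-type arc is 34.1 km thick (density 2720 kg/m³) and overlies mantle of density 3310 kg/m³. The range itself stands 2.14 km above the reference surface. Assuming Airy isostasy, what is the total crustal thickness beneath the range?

Root depth r = h ρ_c / (ρ_m − ρ_c) = 2.14 km × 2720 / 590 = 9.866 km.
Total thickness = T + h + r = 34.1 km + 2.14 km + 9.866 km = 46.1 km.

46.1 km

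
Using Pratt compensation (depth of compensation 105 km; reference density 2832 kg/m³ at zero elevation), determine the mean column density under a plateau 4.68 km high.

2710 kg/m³

Pratt balance: ρ_ref D = ρ (D + h).
ρ = ρ_ref D/(D + h) = 2832 × 105 km/(105 km + 4.68 km) = 2710 kg/m³.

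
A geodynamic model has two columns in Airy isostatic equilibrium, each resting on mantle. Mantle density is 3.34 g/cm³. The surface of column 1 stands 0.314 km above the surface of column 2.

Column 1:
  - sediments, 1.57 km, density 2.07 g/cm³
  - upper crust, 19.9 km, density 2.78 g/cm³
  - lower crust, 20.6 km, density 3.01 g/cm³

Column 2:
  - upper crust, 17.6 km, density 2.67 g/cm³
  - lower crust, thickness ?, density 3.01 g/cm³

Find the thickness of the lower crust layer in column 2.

Take the compensation level at the base of the deeper column (depth z_c below the surface of column 1) and equate Σ ρ_i t_i down to z_c; mantle fills any gap and the z_c terms cancel.
Column 1: 1.57×2.07 + 19.9×2.78 + 20.6×3.01 + (z_c − 42.07)×3.34
Column 2: 0.314×0 + 17.6×2.67 + x×3.01 + (z_c − 0.314 − 17.6 − x)×3.34
The z_c×3.34 term appears on both sides and cancels. Collect the known terms of each column as K = Σ(ρt)_known − 3.34 × (depth of known layers): K_1 = 120.5779 − 3.34×42.07 = −19.9359; K_2 = 46.992 − 3.34×(0.314 + 17.6) = −12.84076.
Balance: K_1 = K_2 − x×(3.34 − 3.01), so x = (K_2 − K_1)/(3.34 − 3.01) = 7.09514/0.33 = 21.5 km.

21.5 km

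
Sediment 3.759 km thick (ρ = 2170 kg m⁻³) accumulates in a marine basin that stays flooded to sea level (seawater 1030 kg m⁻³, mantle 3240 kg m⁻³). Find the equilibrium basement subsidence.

Submarine loading: the sediment displaces seawater, and the subsidence is in turn flooded, so s (ρ_m − ρ_w) = t (ρ_sed − ρ_w).
s = 3.759 km × (2170 − 1030) / (3240 − 1030) = 1.94 km.

1.94 km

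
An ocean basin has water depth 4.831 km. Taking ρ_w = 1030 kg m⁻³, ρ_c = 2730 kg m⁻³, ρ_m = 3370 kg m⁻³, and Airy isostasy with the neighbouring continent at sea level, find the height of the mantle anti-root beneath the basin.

12.8 km

Balancing pressure at the compensation depth: replacing crust with seawater at the top is compensated by replacing crust with mantle at the base: d (ρ_c − ρ_w) = a (ρ_m − ρ_c).
a = d (ρ_c − ρ_w)/(ρ_m − ρ_c) = 4.831 km × 1700/640 = 12.8 km.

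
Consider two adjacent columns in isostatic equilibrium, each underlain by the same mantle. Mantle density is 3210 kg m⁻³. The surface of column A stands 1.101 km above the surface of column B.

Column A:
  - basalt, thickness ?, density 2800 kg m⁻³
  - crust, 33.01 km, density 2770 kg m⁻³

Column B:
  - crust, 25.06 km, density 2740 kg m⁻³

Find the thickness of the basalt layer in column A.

1.92 km

Take the compensation level at the base of the deeper column (depth z_c below the surface of column A) and equate Σ ρ_i t_i down to z_c; mantle fills any gap and the z_c terms cancel.
Column A: x×2800 + 33.01×2770 + (z_c − 33.01 − x)×3210
Column B: 1.101×0 + 25.06×2740 + (z_c − 1.101 − 25.06)×3210
The z_c×3210 term appears on both sides and cancels. Collect the known terms of each column as K = Σ(ρt)_known − 3210 × (depth of known layers): K_A = 91437.7 − 3210×33.01 = −14524.4; K_B = 68664.4 − 3210×(1.101 + 25.06) = −15312.41.
Balance: K_A − x×(3210 − 2800) = K_B, so x = (K_A − K_B)/(3210 − 2800) = 788.01/410 = 1.92 km.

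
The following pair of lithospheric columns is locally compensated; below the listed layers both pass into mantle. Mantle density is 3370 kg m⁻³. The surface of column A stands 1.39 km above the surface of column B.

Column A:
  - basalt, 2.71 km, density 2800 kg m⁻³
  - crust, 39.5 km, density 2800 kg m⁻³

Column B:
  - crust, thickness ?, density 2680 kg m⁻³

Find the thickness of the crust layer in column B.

28.1 km

Take the compensation level at the base of the deeper column (depth z_c below the surface of column A) and equate Σ ρ_i t_i down to z_c; mantle fills any gap and the z_c terms cancel.
Column A: 2.71×2800 + 39.5×2800 + (z_c − 42.21)×3370
Column B: 1.39×0 + x×2680 + (z_c − 1.39 − 0 − x)×3370
The z_c×3370 term appears on both sides and cancels. Collect the known terms of each column as K = Σ(ρt)_known − 3370 × (depth of known layers): K_A = 118188 − 3370×42.21 = −24059.7; K_B = 0 − 3370×(1.39 + 0) = −4684.3.
Balance: K_A = K_B − x×(3370 − 2680), so x = (K_B − K_A)/(3370 − 2680) = 19375.4/690 = 28.1 km.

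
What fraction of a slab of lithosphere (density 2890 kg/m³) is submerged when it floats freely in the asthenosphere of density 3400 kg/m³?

85%

Submerged fraction = ρ_obj/ρ_fluid = 2890/3400 = 85%.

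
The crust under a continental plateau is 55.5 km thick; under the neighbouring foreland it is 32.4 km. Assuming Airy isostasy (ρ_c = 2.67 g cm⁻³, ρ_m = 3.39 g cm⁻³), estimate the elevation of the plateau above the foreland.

4.91 km

Excess crust Δ = 55.5 km − 32.4 km = 23.1 km, split between elevation h and root r with h + r = Δ.
Airy balance ρ_c h = (ρ_m − ρ_c) r gives r = h ρ_c/(ρ_m − ρ_c), so h (1 + ρ_c/(ρ_m − ρ_c)) = Δ, i.e. h = Δ (ρ_m − ρ_c)/ρ_m.
h = 23.1 km × 0.72/3.39 = 4.91 km.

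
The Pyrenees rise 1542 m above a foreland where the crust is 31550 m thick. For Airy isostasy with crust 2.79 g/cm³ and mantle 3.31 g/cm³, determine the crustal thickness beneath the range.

Root depth r = h ρ_c / (ρ_m − ρ_c) = 1542 m × 2.79 / 0.52 = 8273 m.
Total thickness = T + h + r = 31550 m + 1542 m + 8273 m = 41400 m.

41400 m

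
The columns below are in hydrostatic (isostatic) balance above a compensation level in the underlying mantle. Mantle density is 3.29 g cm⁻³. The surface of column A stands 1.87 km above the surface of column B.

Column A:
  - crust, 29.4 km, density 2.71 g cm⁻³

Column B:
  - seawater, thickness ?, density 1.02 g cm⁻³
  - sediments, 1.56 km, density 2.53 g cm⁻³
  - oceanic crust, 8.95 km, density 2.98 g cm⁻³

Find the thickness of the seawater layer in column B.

3.06 km

Take the compensation level at the base of the deeper column (depth z_c below the surface of column A) and equate Σ ρ_i t_i down to z_c; mantle fills any gap and the z_c terms cancel.
Column A: 29.4×2.71 + (z_c − 29.4)×3.29
Column B: 1.87×0 + x×1.02 + 1.56×2.53 + 8.95×2.98 + (z_c − 1.87 − 10.51 − x)×3.29
The z_c×3.29 term appears on both sides and cancels. Collect the known terms of each column as K = Σ(ρt)_known − 3.29 × (depth of known layers): K_A = 79.674 − 3.29×29.4 = −17.052; K_B = 30.6178 − 3.29×(1.87 + 10.51) = −10.1124.
Balance: K_A = K_B − x×(3.29 − 1.02), so x = (K_B − K_A)/(3.29 − 1.02) = 6.9396/2.27 = 3.06 km.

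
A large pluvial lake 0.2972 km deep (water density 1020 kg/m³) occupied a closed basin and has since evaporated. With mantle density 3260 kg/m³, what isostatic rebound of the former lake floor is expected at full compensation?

u = d ρ_w/ρ_m = 0.2972 km × 1020/3260 = 0.093 km.

0.093 km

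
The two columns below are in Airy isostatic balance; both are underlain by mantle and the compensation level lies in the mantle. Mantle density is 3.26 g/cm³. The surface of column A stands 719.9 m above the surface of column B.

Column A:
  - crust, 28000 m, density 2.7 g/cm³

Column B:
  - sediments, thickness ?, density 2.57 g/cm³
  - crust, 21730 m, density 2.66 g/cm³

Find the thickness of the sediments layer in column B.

Take the compensation level at the base of the deeper column (depth z_c below the surface of column A) and equate Σ ρ_i t_i down to z_c; mantle fills any gap and the z_c terms cancel.
Column A: 28000×2.7 + (z_c − 28000)×3.26
Column B: 719.9×0 + x×2.57 + 21730×2.66 + (z_c − 719.9 − 21730 − x)×3.26
The z_c×3.26 term appears on both sides and cancels. Collect the known terms of each column as K = Σ(ρt)_known − 3.26 × (depth of known layers): K_A = 75600 − 3.26×28000 = −15680; K_B = 57801.8 − 3.26×(719.9 + 21730) = −15384.874.
Balance: K_A = K_B − x×(3.26 − 2.57), so x = (K_B − K_A)/(3.26 − 2.57) = 295.126/0.69 = 428 m.

428 m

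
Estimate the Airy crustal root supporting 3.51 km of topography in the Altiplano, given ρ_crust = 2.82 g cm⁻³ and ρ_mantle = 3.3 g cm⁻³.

In Airy isostatic equilibrium: the weight of the topography is balanced by the buoyancy of the root, ρ_c h = (ρ_m − ρ_c) r.
r = h · ρ_c / (ρ_m − ρ_c) = 3.51 km × 2.82 / (3.3 − 2.82) = 20.6 km.

20.6 km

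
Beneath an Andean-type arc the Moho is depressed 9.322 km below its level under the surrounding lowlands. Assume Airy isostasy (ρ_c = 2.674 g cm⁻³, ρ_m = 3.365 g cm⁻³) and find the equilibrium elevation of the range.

Equating mass per unit area of the two columns: ρ_c h = (ρ_m − ρ_c) r.
h = r (ρ_m − ρ_c) / ρ_c = 9.322 km × (3.365 − 2.674) / 2.674 = 2.41 km.

2.41 km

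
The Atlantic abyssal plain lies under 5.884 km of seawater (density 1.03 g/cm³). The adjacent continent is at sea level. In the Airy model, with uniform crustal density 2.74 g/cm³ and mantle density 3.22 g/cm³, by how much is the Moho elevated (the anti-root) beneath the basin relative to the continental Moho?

21 km

Balancing pressure at the compensation depth: replacing crust with seawater at the top is compensated by replacing crust with mantle at the base: d (ρ_c − ρ_w) = a (ρ_m − ρ_c).
a = d (ρ_c − ρ_w)/(ρ_m − ρ_c) = 5.884 km × 1.71/0.48 = 21 km.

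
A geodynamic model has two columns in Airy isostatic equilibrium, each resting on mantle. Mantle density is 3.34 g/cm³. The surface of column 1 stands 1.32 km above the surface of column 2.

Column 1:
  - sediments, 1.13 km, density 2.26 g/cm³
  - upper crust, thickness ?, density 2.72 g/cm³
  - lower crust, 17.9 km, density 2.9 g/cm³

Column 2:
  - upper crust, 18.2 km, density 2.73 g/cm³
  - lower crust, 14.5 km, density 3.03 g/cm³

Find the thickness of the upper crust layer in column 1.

17.6 km

Take the compensation level at the base of the deeper column (depth z_c below the surface of column 1) and equate Σ ρ_i t_i down to z_c; mantle fills any gap and the z_c terms cancel.
Column 1: 1.13×2.26 + x×2.72 + 17.9×2.9 + (z_c − 19.03 − x)×3.34
Column 2: 1.32×0 + 18.2×2.73 + 14.5×3.03 + (z_c − 1.32 − 32.7)×3.34
The z_c×3.34 term appears on both sides and cancels. Collect the known terms of each column as K = Σ(ρt)_known − 3.34 × (depth of known layers): K_1 = 54.4638 − 3.34×19.03 = −9.0964; K_2 = 93.621 − 3.34×(1.32 + 32.7) = −20.0058.
Balance: K_1 − x×(3.34 − 2.72) = K_2, so x = (K_1 − K_2)/(3.34 − 2.72) = 10.9094/0.62 = 17.6 km.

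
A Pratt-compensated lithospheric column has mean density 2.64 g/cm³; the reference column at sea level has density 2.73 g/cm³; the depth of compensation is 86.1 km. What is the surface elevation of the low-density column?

2.94 km

ρ_ref D = ρ (D + h) → h = D (ρ_ref − ρ)/ρ.
h = 86.1 km × (2.73 − 2.64)/2.64 = 2.94 km.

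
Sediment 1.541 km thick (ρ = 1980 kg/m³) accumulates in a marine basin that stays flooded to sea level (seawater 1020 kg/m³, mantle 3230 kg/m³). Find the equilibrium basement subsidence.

0.669 km

Submarine loading: the sediment displaces seawater, and the subsidence is in turn flooded, so s (ρ_m − ρ_w) = t (ρ_sed − ρ_w).
s = 1.541 km × (1980 − 1020) / (3230 − 1020) = 0.669 km.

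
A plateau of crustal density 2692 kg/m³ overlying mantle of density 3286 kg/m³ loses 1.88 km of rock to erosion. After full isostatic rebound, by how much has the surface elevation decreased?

Rebound u = e ρ_c/ρ_m = 1.88 km × 2692/3286 = 1.54 km.
Net surface drop = e − u = 1.88 km − 1.54 km = e (ρ_m − ρ_c)/ρ_m = 0.34 km.

0.34 km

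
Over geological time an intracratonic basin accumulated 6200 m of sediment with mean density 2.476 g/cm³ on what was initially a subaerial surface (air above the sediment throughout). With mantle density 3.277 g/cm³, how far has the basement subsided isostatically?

4680 m

Subaerial load: s = t ρ_sed / ρ_m = 6200 m × 2.476/3.277 = 4680 m.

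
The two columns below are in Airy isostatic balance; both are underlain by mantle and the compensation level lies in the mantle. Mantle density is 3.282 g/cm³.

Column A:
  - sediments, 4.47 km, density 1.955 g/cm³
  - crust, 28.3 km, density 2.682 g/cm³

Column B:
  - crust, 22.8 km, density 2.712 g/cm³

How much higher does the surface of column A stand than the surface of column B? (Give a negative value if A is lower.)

For any compensation level in the mantle, the mantle terms cancel and isostasy reduces to e = (Σt_A − Σt_B) − (Σ(ρt)_A − Σ(ρt)_B) / ρ_m.
Σt_A = 32.77 km; Σt_B = 22.8 km; Σ(ρt)_A = 84.63945; Σ(ρt)_B = 61.8336 (in km·g/cm³).
e = (32.77 − 22.8) − (84.63945 − 61.8336) / 3.282 = 3.02 km.

3.02 km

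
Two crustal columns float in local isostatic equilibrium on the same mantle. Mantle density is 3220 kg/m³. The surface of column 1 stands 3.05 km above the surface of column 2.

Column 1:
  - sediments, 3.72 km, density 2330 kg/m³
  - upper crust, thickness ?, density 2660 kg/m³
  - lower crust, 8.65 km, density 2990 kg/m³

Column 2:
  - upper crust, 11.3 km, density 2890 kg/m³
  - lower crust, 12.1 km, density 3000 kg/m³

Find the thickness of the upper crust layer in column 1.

19.5 km

Take the compensation level at the base of the deeper column (depth z_c below the surface of column 1) and equate Σ ρ_i t_i down to z_c; mantle fills any gap and the z_c terms cancel.
Column 1: 3.72×2330 + x×2660 + 8.65×2990 + (z_c − 12.37 − x)×3220
Column 2: 3.05×0 + 11.3×2890 + 12.1×3000 + (z_c − 3.05 − 23.4)×3220
The z_c×3220 term appears on both sides and cancels. Collect the known terms of each column as K = Σ(ρt)_known − 3220 × (depth of known layers): K_1 = 34531.1 − 3220×12.37 = −5300.3; K_2 = 68957 − 3220×(3.05 + 23.4) = −16212.
Balance: K_1 − x×(3220 − 2660) = K_2, so x = (K_1 − K_2)/(3220 − 2660) = 10911.7/560 = 19.5 km.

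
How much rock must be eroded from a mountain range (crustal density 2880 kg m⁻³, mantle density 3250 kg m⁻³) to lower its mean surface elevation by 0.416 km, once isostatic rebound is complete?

3.65 km

Net drop Δ = e − u = e − e ρ_c/ρ_m = e (ρ_m − ρ_c)/ρ_m.
e = Δ ρ_m/(ρ_m − ρ_c) = 0.416 km × 3250/370 = 3.65 km.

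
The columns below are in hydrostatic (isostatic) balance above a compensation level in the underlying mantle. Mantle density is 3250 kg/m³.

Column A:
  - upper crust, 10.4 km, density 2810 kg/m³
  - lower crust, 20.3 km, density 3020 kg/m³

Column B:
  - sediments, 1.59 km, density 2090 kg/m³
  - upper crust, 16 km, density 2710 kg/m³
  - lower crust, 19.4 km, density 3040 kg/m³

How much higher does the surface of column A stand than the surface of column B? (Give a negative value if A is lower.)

−1.63 km

For any compensation level in the mantle, the mantle terms cancel and isostasy reduces to e = (Σt_A − Σt_B) − (Σ(ρt)_A − Σ(ρt)_B) / ρ_m.
Σt_A = 30.7 km; Σt_B = 36.99 km; Σ(ρt)_A = 90530; Σ(ρt)_B = 105659.1 (in km·kg/m³).
e = (30.7 − 36.99) − (90530 − 105659.1) / 3250 = −1.63 km.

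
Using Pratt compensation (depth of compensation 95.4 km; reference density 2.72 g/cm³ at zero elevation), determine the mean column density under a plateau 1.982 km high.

Pratt balance: ρ_ref D = ρ (D + h).
ρ = ρ_ref D/(D + h) = 2.72 × 95.4 km/(95.4 km + 1.982 km) = 2.66 g/cm³.

2.66 g/cm³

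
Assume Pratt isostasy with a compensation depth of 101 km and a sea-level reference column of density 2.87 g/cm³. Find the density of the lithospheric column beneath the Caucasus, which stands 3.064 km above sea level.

2.79 g/cm³

Pratt balance: ρ_ref D = ρ (D + h).
ρ = ρ_ref D/(D + h) = 2.87 × 101 km/(101 km + 3.064 km) = 2.79 g/cm³.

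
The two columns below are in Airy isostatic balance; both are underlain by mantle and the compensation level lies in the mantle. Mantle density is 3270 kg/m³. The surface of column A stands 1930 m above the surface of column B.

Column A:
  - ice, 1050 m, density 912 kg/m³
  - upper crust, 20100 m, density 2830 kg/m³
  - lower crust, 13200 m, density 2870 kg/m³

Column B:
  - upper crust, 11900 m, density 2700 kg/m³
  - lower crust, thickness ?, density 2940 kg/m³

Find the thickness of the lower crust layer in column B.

10600 m

Take the compensation level at the base of the deeper column (depth z_c below the surface of column A) and equate Σ ρ_i t_i down to z_c; mantle fills any gap and the z_c terms cancel.
Column A: 1050×912 + 20100×2830 + 13200×2870 + (z_c − 34350)×3270
Column B: 1930×0 + 11900×2700 + x×2940 + (z_c − 1930 − 11900 − x)×3270
The z_c×3270 term appears on both sides and cancels. Collect the known terms of each column as K = Σ(ρt)_known − 3270 × (depth of known layers): K_A = 95724600 − 3270×34350 = −16599900; K_B = 32130000 − 3270×(1930 + 11900) = −13094100.
Balance: K_A = K_B − x×(3270 − 2940), so x = (K_B − K_A)/(3270 − 2940) = 3505800/330 = 10600 m.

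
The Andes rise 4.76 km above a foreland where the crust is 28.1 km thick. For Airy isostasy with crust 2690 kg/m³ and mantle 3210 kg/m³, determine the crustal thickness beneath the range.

Root depth r = h ρ_c / (ρ_m − ρ_c) = 4.76 km × 2690 / 520 = 24.62 km.
Total thickness = T + h + r = 28.1 km + 4.76 km + 24.62 km = 57.5 km.

57.5 km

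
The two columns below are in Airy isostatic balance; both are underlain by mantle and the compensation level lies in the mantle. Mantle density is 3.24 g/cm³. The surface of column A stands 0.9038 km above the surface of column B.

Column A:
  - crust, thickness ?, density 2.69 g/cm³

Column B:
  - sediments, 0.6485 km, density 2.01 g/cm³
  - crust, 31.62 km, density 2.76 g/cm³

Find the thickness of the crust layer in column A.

Take the compensation level at the base of the deeper column (depth z_c below the surface of column A) and equate Σ ρ_i t_i down to z_c; mantle fills any gap and the z_c terms cancel.
Column A: x×2.69 + (z_c − 0 − x)×3.24
Column B: 0.9038×0 + 0.6485×2.01 + 31.62×2.76 + (z_c − 0.9038 − 32.2685)×3.24
The z_c×3.24 term appears on both sides and cancels. Collect the known terms of each column as K = Σ(ρt)_known − 3.24 × (depth of known layers): K_A = 0 − 3.24×0 = 0; K_B = 88.574685 − 3.24×(0.9038 + 32.2685) = −18.903567.
Balance: K_A − x×(3.24 − 2.69) = K_B, so x = (K_A − K_B)/(3.24 − 2.69) = 18.9036/0.55 = 34.4 km.

34.4 km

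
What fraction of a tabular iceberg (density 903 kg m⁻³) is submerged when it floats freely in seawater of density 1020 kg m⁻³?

88.5%

Submerged fraction = ρ_obj/ρ_fluid = 903/1020 = 88.5%.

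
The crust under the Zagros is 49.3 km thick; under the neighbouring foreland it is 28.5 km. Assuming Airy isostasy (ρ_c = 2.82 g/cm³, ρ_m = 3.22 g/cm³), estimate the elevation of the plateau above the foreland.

2.58 km

Excess crust Δ = 49.3 km − 28.5 km = 20.8 km, split between elevation h and root r with h + r = Δ.
Airy balance ρ_c h = (ρ_m − ρ_c) r gives r = h ρ_c/(ρ_m − ρ_c), so h (1 + ρ_c/(ρ_m − ρ_c)) = Δ, i.e. h = Δ (ρ_m − ρ_c)/ρ_m.
h = 20.8 km × 0.4/3.22 = 2.58 km.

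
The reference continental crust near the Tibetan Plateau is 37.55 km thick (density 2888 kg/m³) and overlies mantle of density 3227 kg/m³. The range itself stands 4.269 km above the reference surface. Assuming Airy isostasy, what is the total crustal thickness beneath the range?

Root depth r = h ρ_c / (ρ_m − ρ_c) = 4.269 km × 2888 / 339 = 36.37 km.
Total thickness = T + h + r = 37.55 km + 4.269 km + 36.37 km = 78.2 km.

78.2 km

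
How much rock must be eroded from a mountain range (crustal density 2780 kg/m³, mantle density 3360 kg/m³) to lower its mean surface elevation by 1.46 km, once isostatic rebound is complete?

Net drop Δ = e − u = e − e ρ_c/ρ_m = e (ρ_m − ρ_c)/ρ_m.
e = Δ ρ_m/(ρ_m − ρ_c) = 1.46 km × 3360/580 = 8.46 km.

8.46 km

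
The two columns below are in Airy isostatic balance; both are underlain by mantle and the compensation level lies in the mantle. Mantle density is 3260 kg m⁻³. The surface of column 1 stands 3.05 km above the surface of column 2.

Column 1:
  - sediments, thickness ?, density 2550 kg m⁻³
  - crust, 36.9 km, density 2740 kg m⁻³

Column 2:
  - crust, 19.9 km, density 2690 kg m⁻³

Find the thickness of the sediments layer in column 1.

Take the compensation level at the base of the deeper column (depth z_c below the surface of column 1) and equate Σ ρ_i t_i down to z_c; mantle fills any gap and the z_c terms cancel.
Column 1: x×2550 + 36.9×2740 + (z_c − 36.9 − x)×3260
Column 2: 3.05×0 + 19.9×2690 + (z_c − 3.05 − 19.9)×3260
The z_c×3260 term appears on both sides and cancels. Collect the known terms of each column as K = Σ(ρt)_known − 3260 × (depth of known layers): K_1 = 101106 − 3260×36.9 = −19188; K_2 = 53531 − 3260×(3.05 + 19.9) = −21286.
Balance: K_1 − x×(3260 − 2550) = K_2, so x = (K_1 − K_2)/(3260 − 2550) = 2098/710 = 2.95 km.

2.95 km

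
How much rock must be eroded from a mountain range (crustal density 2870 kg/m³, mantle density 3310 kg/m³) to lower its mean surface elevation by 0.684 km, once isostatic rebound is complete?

5.15 km

Net drop Δ = e − u = e − e ρ_c/ρ_m = e (ρ_m − ρ_c)/ρ_m.
e = Δ ρ_m/(ρ_m − ρ_c) = 0.684 km × 3310/440 = 5.15 km.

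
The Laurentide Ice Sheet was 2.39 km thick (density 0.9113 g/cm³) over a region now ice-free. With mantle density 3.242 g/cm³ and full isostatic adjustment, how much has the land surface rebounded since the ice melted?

0.672 km

Removing the load lets mantle flow back in; uplift u satisfies ρ_ice t = ρ_m u.
u = t ρ_ice/ρ_m = 2.39 km × 0.9113/3.242 = 0.672 km.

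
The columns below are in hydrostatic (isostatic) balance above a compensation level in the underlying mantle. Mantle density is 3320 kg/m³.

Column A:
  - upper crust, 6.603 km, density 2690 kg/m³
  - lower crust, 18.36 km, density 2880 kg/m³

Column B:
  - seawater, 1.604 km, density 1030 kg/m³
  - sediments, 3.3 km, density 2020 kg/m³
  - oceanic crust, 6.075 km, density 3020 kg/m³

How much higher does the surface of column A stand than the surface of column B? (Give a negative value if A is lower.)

0.739 km

For any compensation level in the mantle, the mantle terms cancel and isostasy reduces to e = (Σt_A − Σt_B) − (Σ(ρt)_A − Σ(ρt)_B) / ρ_m.
Σt_A = 24.963 km; Σt_B = 10.979 km; Σ(ρt)_A = 70638.87; Σ(ρt)_B = 26664.62 (in km·kg/m³).
e = (24.963 − 10.979) − (70638.87 − 26664.62) / 3320 = 0.739 km.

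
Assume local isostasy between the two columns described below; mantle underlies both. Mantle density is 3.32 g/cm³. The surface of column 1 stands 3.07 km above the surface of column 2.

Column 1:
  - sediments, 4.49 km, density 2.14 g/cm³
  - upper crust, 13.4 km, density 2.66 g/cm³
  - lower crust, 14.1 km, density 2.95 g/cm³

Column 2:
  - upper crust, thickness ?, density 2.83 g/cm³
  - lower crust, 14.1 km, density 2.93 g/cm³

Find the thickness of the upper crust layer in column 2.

7.49 km

Take the compensation level at the base of the deeper column (depth z_c below the surface of column 1) and equate Σ ρ_i t_i down to z_c; mantle fills any gap and the z_c terms cancel.
Column 1: 4.49×2.14 + 13.4×2.66 + 14.1×2.95 + (z_c − 31.99)×3.32
Column 2: 3.07×0 + x×2.83 + 14.1×2.93 + (z_c − 3.07 − 14.1 − x)×3.32
The z_c×3.32 term appears on both sides and cancels. Collect the known terms of each column as K = Σ(ρt)_known − 3.32 × (depth of known layers): K_1 = 86.8476 − 3.32×31.99 = −19.3592; K_2 = 41.313 − 3.32×(3.07 + 14.1) = −15.6914.
Balance: K_1 = K_2 − x×(3.32 − 2.83), so x = (K_2 − K_1)/(3.32 − 2.83) = 3.6678/0.49 = 7.49 km.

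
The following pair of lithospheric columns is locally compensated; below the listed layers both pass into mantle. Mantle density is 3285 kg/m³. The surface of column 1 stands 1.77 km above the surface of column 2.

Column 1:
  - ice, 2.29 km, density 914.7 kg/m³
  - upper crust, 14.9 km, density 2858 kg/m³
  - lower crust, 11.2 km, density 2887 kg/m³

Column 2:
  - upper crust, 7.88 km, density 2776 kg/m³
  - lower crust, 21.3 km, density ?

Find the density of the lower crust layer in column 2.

Take the compensation level at the base of the deeper column (depth z_c below the surface of column 1) and equate Σ ρ_i t_i down to z_c; mantle fills any gap and the z_c terms cancel.
Column 1: 2.29×914.7 + 14.9×2858 + 11.2×2887 + (z_c − 28.39)×3285
Column 2: 1.77×0 + 7.88×2776 + 21.3×ρ + (z_c − 1.77 − 29.18)×3285
The z_c×3285 term appears on both sides and cancels. Collect the known terms of each column as K = Σ(ρt)_known − 3285 × (depth of known layers): K_1 = 77013.263 − 3285×28.39 = −16247.887; K_2 = 21874.88 − 3285×(1.77 + 29.18) = −79795.87.
Balance: K_1 = K_2 + 21.3×ρ, so ρ = (K_1 − K_2)/21.3 = 63548/21.3 = 2980 kg/m³.

2980 kg/m³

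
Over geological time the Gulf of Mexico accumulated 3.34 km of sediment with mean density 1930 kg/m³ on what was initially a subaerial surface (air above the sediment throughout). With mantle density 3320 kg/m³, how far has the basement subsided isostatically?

1.94 km

Subaerial load: s = t ρ_sed / ρ_m = 3.34 km × 1930/3320 = 1.94 km.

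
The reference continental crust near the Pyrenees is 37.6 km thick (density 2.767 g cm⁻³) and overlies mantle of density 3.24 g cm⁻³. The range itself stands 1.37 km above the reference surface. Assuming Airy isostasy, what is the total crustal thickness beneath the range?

Root depth r = h ρ_c / (ρ_m − ρ_c) = 1.37 km × 2.767 / 0.473 = 8.014 km.
Total thickness = T + h + r = 37.6 km + 1.37 km + 8.014 km = 47 km.

47 km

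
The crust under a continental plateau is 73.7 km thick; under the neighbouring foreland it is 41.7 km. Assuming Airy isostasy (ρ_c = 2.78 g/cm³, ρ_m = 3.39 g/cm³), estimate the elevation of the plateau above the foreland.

5.76 km

Excess crust Δ = 73.7 km − 41.7 km = 32 km, split between elevation h and root r with h + r = Δ.
Airy balance ρ_c h = (ρ_m − ρ_c) r gives r = h ρ_c/(ρ_m − ρ_c), so h (1 + ρ_c/(ρ_m − ρ_c)) = Δ, i.e. h = Δ (ρ_m − ρ_c)/ρ_m.
h = 32 km × 0.61/3.39 = 5.76 km.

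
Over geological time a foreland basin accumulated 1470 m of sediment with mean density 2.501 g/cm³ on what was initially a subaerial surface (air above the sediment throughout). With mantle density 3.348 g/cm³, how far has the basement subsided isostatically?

1100 m

Subaerial load: s = t ρ_sed / ρ_m = 1470 m × 2.501/3.348 = 1100 m.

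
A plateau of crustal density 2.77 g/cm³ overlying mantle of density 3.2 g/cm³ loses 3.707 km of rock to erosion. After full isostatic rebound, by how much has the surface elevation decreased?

Rebound u = e ρ_c/ρ_m = 3.707 km × 2.77/3.2 = 3.209 km.
Net surface drop = e − u = 3.707 km − 3.209 km = e (ρ_m − ρ_c)/ρ_m = 0.498 km.

0.498 km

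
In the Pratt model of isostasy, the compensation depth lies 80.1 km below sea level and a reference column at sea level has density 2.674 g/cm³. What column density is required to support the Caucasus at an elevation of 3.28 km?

Pratt balance: ρ_ref D = ρ (D + h).
ρ = ρ_ref D/(D + h) = 2.674 × 80.1 km/(80.1 km + 3.28 km) = 2.57 g/cm³.

2.57 g/cm³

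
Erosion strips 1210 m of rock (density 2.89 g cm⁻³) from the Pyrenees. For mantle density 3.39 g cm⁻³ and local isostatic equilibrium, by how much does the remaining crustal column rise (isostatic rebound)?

Unloading: uplift u = e ρ_c/ρ_m = 1210 m × 2.89/3.39 = 1030 m.

1030 m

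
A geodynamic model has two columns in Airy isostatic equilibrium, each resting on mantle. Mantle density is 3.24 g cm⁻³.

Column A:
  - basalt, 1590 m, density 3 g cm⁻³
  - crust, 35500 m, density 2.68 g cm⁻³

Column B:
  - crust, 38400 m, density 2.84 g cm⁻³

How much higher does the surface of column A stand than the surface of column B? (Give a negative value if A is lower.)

1510 m

For any compensation level in the mantle, the mantle terms cancel and isostasy reduces to e = (Σt_A − Σt_B) − (Σ(ρt)_A − Σ(ρt)_B) / ρ_m.
Σt_A = 37090 m; Σt_B = 38400 m; Σ(ρt)_A = 99910; Σ(ρt)_B = 109056 (in m·g cm⁻³).
e = (37090 − 38400) − (99910 − 109056) / 3.24 = 1510 m.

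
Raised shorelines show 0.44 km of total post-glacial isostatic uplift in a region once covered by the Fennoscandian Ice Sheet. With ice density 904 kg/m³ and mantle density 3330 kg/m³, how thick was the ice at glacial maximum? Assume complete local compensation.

u = t ρ_ice/ρ_m → t = u ρ_m/ρ_ice = 0.44 km × 3330/904 = 1.62 km.

1.62 km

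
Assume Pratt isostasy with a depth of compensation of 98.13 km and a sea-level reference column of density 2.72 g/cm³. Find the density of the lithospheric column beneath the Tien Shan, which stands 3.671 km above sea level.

2.62 g/cm³

Pratt balance: ρ_ref D = ρ (D + h).
ρ = ρ_ref D/(D + h) = 2.72 × 98.13 km/(98.13 km + 3.671 km) = 2.62 g/cm³.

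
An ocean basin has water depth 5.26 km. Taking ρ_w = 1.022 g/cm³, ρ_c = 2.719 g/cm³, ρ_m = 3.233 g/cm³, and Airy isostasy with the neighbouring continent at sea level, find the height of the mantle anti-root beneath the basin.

Isostatic balance requires: replacing crust with seawater at the top is compensated by replacing crust with mantle at the base: d (ρ_c − ρ_w) = a (ρ_m − ρ_c).
a = d (ρ_c − ρ_w)/(ρ_m − ρ_c) = 5.26 km × 1.697/0.514 = 17.4 km.

17.4 km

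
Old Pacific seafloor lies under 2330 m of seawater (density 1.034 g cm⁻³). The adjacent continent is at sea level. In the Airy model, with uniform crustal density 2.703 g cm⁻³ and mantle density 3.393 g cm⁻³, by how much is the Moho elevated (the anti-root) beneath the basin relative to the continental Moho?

5640 m

Balancing pressure at the compensation depth: replacing crust with seawater at the top is compensated by replacing crust with mantle at the base: d (ρ_c − ρ_w) = a (ρ_m − ρ_c).
a = d (ρ_c − ρ_w)/(ρ_m − ρ_c) = 2330 m × 1.669/0.69 = 5640 m.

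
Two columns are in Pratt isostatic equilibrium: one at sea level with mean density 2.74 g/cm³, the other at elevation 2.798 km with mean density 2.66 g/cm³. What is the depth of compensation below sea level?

93 km

ρ_ref D = ρ (D + h) → D (ρ_ref − ρ) = ρ h.
D = ρ h/(ρ_ref − ρ) = 2.66 × 2.798 km/(2.74 − 2.66) = 93 km.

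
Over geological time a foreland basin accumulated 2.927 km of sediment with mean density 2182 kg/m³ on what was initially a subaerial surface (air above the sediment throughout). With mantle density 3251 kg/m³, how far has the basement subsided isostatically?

Subaerial load: s = t ρ_sed / ρ_m = 2.927 km × 2182/3251 = 1.96 km.

1.96 km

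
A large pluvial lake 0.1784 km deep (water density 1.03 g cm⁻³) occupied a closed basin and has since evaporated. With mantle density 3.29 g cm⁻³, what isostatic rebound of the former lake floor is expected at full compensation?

u = d ρ_w/ρ_m = 0.1784 km × 1.03/3.29 = 0.0559 km.

0.0559 km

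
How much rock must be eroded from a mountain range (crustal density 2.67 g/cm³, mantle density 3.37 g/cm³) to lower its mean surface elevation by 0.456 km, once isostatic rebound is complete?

2.2 km

Net drop Δ = e − u = e − e ρ_c/ρ_m = e (ρ_m − ρ_c)/ρ_m.
e = Δ ρ_m/(ρ_m − ρ_c) = 0.456 km × 3.37/0.7 = 2.2 km.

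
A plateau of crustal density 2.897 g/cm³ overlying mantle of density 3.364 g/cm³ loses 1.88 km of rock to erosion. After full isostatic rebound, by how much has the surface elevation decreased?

Rebound u = e ρ_c/ρ_m = 1.88 km × 2.897/3.364 = 1.619 km.
Net surface drop = e − u = 1.88 km − 1.619 km = e (ρ_m − ρ_c)/ρ_m = 0.261 km.

0.261 km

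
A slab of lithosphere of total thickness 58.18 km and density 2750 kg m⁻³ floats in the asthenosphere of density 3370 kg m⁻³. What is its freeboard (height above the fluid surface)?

Floating equilibrium: submerged depth d = t ρ_obj/ρ_fluid = 58.18 km × 2750/3370 = 47.48 km.
Freeboard = t − d = 58.18 km − 47.48 km = 10.7 km.

10.7 km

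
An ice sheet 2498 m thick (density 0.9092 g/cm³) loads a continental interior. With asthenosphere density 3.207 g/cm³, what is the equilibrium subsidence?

708 m

Equating mass per unit area of the two columns: the ice load ρ_ice t is balanced by mantle displaced below, ρ_m s.
s = t ρ_ice / ρ_m = 2498 m × 0.9092/3.207 = 708 m.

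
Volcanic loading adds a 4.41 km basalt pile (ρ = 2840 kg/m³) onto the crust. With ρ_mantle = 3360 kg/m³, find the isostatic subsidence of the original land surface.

3.73 km

Subaerial loading: s = t ρ_load / ρ_m.
s = 4.41 km × 2840/3360 = 3.73 km.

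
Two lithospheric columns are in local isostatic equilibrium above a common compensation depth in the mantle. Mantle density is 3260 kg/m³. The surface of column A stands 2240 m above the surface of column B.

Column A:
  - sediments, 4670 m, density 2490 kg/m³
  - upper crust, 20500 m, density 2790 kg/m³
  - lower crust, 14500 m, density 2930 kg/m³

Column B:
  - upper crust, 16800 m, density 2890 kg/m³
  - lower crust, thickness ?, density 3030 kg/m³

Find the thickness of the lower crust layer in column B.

Take the compensation level at the base of the deeper column (depth z_c below the surface of column A) and equate Σ ρ_i t_i down to z_c; mantle fills any gap and the z_c terms cancel.
Column A: 4670×2490 + 20500×2790 + 14500×2930 + (z_c − 39670)×3260
Column B: 2240×0 + 16800×2890 + x×3030 + (z_c − 2240 − 16800 − x)×3260
The z_c×3260 term appears on both sides and cancels. Collect the known terms of each column as K = Σ(ρt)_known − 3260 × (depth of known layers): K_A = 111308300 − 3260×39670 = −18015900; K_B = 48552000 − 3260×(2240 + 16800) = −13518400.
Balance: K_A = K_B − x×(3260 − 3030), so x = (K_B − K_A)/(3260 − 3030) = 4497500/230 = 19600 m.

19600 m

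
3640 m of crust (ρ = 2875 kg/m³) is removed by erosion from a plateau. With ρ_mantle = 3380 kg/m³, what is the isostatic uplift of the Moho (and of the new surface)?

3100 m

Unloading: uplift u = e ρ_c/ρ_m = 3640 m × 2875/3380 = 3100 m.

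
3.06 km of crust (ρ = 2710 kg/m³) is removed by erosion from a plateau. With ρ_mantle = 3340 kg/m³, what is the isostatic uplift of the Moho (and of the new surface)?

2.48 km

Unloading: uplift u = e ρ_c/ρ_m = 3.06 km × 2710/3340 = 2.48 km.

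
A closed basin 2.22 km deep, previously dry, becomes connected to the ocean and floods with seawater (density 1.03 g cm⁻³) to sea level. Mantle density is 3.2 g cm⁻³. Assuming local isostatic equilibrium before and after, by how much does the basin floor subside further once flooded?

After flooding the water column is d + s deep. Its weight must equal the weight of mantle displaced by the extra subsidence s: (d + s) ρ_w = s ρ_m.
s = d ρ_w / (ρ_m − ρ_w) = 2.22 km × 1.03/(3.2 − 1.03) = 1.05 km.

1.05 km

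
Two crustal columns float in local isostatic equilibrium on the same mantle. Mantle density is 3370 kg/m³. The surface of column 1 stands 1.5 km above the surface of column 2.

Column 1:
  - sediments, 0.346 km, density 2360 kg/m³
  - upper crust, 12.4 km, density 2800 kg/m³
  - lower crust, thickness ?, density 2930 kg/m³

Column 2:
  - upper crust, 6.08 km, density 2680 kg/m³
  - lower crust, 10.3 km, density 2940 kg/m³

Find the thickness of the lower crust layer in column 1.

14.2 km

Take the compensation level at the base of the deeper column (depth z_c below the surface of column 1) and equate Σ ρ_i t_i down to z_c; mantle fills any gap and the z_c terms cancel.
Column 1: 0.346×2360 + 12.4×2800 + x×2930 + (z_c − 12.746 − x)×3370
Column 2: 1.5×0 + 6.08×2680 + 10.3×2940 + (z_c − 1.5 − 16.38)×3370
The z_c×3370 term appears on both sides and cancels. Collect the known terms of each column as K = Σ(ρt)_known − 3370 × (depth of known layers): K_1 = 35536.56 − 3370×12.746 = −7417.46; K_2 = 46576.4 − 3370×(1.5 + 16.38) = −13679.2.
Balance: K_1 − x×(3370 − 2930) = K_2, so x = (K_1 − K_2)/(3370 − 2930) = 6261.74/440 = 14.2 km.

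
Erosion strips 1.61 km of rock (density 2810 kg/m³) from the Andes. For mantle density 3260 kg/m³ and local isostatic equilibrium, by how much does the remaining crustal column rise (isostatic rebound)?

Unloading: uplift u = e ρ_c/ρ_m = 1.61 km × 2810/3260 = 1.39 km.

1.39 km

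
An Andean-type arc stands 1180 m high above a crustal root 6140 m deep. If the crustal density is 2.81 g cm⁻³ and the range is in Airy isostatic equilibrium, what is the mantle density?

Airy balance: ρ_c h = (ρ_m − ρ_c) r → ρ_m = ρ_c (1 + h/r).
ρ_m = 2.81 × (1 + 1180 m/6140 m) = 3.35 g cm⁻³.

3.35 g cm⁻³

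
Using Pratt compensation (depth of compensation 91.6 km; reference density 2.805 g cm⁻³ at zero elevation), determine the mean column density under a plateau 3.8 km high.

Pratt balance: ρ_ref D = ρ (D + h).
ρ = ρ_ref D/(D + h) = 2.805 × 91.6 km/(91.6 km + 3.8 km) = 2.69 g cm⁻³.

2.69 g cm⁻³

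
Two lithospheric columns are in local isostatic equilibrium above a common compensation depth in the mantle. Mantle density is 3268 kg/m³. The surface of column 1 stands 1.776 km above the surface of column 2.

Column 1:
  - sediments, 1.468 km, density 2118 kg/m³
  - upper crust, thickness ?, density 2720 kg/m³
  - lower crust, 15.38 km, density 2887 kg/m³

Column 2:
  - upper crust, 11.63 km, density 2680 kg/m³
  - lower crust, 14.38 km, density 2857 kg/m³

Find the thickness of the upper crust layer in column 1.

Take the compensation level at the base of the deeper column (depth z_c below the surface of column 1) and equate Σ ρ_i t_i down to z_c; mantle fills any gap and the z_c terms cancel.
Column 1: 1.468×2118 + x×2720 + 15.38×2887 + (z_c − 16.848 − x)×3268
Column 2: 1.776×0 + 11.63×2680 + 14.38×2857 + (z_c − 1.776 − 26.01)×3268
The z_c×3268 term appears on both sides and cancels. Collect the known terms of each column as K = Σ(ρt)_known − 3268 × (depth of known layers): K_1 = 47511.284 − 3268×16.848 = −7547.98; K_2 = 72252.06 − 3268×(1.776 + 26.01) = −18552.588.
Balance: K_1 − x×(3268 − 2720) = K_2, so x = (K_1 − K_2)/(3268 − 2720) = 11004.6/548 = 20.1 km.

20.1 km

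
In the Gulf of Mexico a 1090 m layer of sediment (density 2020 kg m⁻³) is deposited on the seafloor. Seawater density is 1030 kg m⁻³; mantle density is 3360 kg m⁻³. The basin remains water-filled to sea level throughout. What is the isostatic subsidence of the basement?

Submarine loading: the sediment displaces seawater, and the subsidence is in turn flooded, so s (ρ_m − ρ_w) = t (ρ_sed − ρ_w).
s = 1090 m × (2020 − 1030) / (3360 − 1030) = 463 m.

463 m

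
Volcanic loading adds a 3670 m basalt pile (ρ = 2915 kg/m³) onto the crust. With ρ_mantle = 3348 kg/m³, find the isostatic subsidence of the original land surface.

Subaerial loading: s = t ρ_load / ρ_m.
s = 3670 m × 2915/3348 = 3200 m.

3200 m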